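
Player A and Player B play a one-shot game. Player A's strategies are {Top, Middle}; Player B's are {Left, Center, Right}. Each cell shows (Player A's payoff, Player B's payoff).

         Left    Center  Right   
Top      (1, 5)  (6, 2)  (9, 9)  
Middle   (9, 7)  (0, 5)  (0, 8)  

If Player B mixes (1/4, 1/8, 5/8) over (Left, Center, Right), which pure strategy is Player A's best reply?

Compute Player A's expected payoff from each pure strategy against the given mix.
Top: (1/4)·1 + (1/8)·6 + (5/8)·9 = 53/8
Middle: (1/4)·9 + (1/8)·0 + (5/8)·0 = 9/4
Highest expected payoff is 53/8, from Top.

Top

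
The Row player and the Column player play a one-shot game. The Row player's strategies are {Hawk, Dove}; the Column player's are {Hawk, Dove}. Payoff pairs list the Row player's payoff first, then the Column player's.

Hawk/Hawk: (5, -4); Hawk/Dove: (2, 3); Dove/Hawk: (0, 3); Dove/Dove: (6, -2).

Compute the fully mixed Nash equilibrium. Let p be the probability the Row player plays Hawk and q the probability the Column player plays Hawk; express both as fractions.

p = 5/12, q = 4/9

Each player's mixing probability is pinned down by making the *other* player indifferent.
The Column player indifferent between Hawk and Dove: p·(-4) + (1−p)·3 = p·3 + (1−p)·(-2) ⟹ 3 + (-7)p = (-2) + 5p ⟹ p = 5/12.
The Row player indifferent between Hawk and Dove: q·5 + (1−q)·2 = q·0 + (1−q)·6 ⟹ 2 + 3q = 6 + (-6)q ⟹ q = 4/9.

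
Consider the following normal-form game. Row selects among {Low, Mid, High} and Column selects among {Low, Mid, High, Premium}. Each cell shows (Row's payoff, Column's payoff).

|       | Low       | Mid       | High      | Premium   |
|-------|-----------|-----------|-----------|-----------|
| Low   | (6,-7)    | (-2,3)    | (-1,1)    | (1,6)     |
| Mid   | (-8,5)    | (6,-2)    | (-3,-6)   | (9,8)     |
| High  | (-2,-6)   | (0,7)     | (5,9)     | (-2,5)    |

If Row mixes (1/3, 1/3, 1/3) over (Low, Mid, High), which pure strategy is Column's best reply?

Premium

Column's best reply maximizes expected payoff against the mix.
Low: (1/3)·(-7) + (1/3)·5 + (1/3)·(-6) = -8/3
Mid: (1/3)·3 + (1/3)·(-2) + (1/3)·7 = 8/3
High: (1/3)·1 + (1/3)·(-6) + (1/3)·9 = 4/3
Premium: (1/3)·6 + (1/3)·8 + (1/3)·5 = 19/3
Highest expected payoff is 19/3, from Premium.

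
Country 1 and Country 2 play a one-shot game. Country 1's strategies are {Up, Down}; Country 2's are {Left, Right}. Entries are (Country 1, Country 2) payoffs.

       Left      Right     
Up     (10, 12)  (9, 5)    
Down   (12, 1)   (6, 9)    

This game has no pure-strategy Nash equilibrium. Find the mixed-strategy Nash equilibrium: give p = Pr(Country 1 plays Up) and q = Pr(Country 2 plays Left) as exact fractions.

p = 8/15, q = 3/5

In a mixed NE each player is indifferent between their pure strategies, so the opponent's mix sets the indifference.
Country 2 indifferent between Left and Right: p·12 + (1−p)·1 = p·5 + (1−p)·9 ⟹ 1 + 11p = 9 + (-4)p ⟹ p = 8/15.
Country 1 indifferent between Up and Down: q·10 + (1−q)·9 = q·12 + (1−q)·6 ⟹ 9 + 1q = 6 + 6q ⟹ q = 3/5.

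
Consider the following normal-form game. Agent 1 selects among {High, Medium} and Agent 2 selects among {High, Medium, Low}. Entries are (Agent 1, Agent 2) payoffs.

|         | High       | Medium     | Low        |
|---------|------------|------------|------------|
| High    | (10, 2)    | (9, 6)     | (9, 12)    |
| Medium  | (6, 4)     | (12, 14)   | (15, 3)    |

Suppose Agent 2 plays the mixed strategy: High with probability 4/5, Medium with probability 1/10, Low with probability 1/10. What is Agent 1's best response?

Agent 1's best reply maximizes expected payoff against the mix.
High: (4/5)·10 + (1/10)·9 + (1/10)·9 = 49/5
Medium: (4/5)·6 + (1/10)·12 + (1/10)·15 = 15/2
Highest expected payoff is 49/5, from High.

High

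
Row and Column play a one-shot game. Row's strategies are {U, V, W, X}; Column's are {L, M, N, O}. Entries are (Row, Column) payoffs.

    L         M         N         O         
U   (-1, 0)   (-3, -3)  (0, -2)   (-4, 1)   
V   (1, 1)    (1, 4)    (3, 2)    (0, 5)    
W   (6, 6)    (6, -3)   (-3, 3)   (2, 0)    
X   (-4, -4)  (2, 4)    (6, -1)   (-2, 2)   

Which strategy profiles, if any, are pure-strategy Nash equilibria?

(W, L)

Find each player's best response to every opponent strategy; NE are the intersections.
Row's best responses — vs L: W (payoff 6); vs M: W (payoff 6); vs N: X (payoff 6); vs O: W (payoff 2).
Column's best responses — vs U: O (payoff 1); vs V: O (payoff 5); vs W: L (payoff 6); vs X: M (payoff 4).
The only mutual best response is (W, L); neither player gains by switching there.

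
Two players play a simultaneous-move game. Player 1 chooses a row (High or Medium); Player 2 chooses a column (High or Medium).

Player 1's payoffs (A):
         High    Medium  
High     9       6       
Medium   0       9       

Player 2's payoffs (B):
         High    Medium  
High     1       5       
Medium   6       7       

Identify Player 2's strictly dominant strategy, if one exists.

Medium

Check whether one of Player 2's strategies beats all alternatives regardless of what the opponent does.
Medium strictly dominates: vs High: 5 > 1; vs Medium: 7 > 6.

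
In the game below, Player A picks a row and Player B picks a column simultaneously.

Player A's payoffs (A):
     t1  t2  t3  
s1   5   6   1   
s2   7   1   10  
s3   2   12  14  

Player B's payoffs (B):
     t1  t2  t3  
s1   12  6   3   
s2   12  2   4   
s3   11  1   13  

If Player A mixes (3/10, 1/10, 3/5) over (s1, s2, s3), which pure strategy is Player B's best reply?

t1

Player B's best reply maximizes expected payoff against the mix.
t1: (3/10)·12 + (1/10)·12 + (3/5)·11 = 57/5
t2: (3/10)·6 + (1/10)·2 + (3/5)·1 = 13/5
t3: (3/10)·3 + (1/10)·4 + (3/5)·13 = 91/10
Highest expected payoff is 57/5, from t1.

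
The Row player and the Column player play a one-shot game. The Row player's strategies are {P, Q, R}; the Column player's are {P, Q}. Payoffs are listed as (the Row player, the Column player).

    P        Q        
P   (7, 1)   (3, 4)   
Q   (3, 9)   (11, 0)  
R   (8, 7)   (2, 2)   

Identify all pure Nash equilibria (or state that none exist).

(R, P)

A profile is a Nash equilibrium when each player is best-responding to the other.
The Row player's best responses — vs P: R (payoff 8); vs Q: Q (payoff 11).
The Column player's best responses — vs P: Q (payoff 4); vs Q: P (payoff 9); vs R: P (payoff 7).
The only mutual best response is (R, P); neither player gains by switching there.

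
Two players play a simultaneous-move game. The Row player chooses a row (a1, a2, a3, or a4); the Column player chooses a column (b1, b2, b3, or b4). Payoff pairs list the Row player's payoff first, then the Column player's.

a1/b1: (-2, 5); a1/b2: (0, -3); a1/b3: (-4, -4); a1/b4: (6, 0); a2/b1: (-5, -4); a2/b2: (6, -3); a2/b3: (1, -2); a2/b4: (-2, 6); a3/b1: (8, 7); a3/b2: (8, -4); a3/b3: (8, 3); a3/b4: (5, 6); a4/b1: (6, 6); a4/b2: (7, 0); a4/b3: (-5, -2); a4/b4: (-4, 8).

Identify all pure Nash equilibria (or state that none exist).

Find each player's best response to every opponent strategy; NE are the intersections.
The Row player's best responses — vs b1: a3 (payoff 8); vs b2: a3 (payoff 8); vs b3: a3 (payoff 8); vs b4: a1 (payoff 6).
The Column player's best responses — vs a1: b1 (payoff 5); vs a2: b4 (payoff 6); vs a3: b1 (payoff 7); vs a4: b4 (payoff 8).
The only mutual best response is (a3, b1); neither player gains by switching there.

(a3, b1)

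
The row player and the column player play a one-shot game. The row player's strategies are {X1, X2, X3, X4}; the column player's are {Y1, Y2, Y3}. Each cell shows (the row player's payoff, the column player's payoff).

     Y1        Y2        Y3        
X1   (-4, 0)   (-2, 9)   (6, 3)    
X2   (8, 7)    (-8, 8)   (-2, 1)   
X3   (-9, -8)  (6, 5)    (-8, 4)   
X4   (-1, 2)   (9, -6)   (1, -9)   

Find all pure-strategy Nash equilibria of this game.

Check mutual best responses: a cell is a NE iff neither player can gain by unilaterally deviating.
The row player's best responses — vs Y1: X2 (payoff 8); vs Y2: X4 (payoff 9); vs Y3: X1 (payoff 6).
The column player's best responses — vs X1: Y2 (payoff 9); vs X2: Y2 (payoff 8); vs X3: Y2 (payoff 5); vs X4: Y1 (payoff 2).
No cell has both players best-responding. For instance, the row player's best reply to Y2 is X4, but against X4 the column player prefers Y1 over Y2.

No pure-strategy Nash equilibrium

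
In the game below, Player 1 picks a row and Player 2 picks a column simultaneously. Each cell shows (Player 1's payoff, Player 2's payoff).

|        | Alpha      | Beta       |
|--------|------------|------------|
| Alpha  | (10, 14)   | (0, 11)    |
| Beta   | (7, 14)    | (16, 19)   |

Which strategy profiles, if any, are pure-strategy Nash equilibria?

(Alpha, Alpha) and (Beta, Beta)

Find each player's best response to every opponent strategy; NE are the intersections.
Player 1's best responses — vs Alpha: Alpha (payoff 10); vs Beta: Beta (payoff 16).
Player 2's best responses — vs Alpha: Alpha (payoff 14); vs Beta: Beta (payoff 19).
Mutual best responses occur at (Alpha, Alpha) and (Beta, Beta); at each, neither player gains by switching.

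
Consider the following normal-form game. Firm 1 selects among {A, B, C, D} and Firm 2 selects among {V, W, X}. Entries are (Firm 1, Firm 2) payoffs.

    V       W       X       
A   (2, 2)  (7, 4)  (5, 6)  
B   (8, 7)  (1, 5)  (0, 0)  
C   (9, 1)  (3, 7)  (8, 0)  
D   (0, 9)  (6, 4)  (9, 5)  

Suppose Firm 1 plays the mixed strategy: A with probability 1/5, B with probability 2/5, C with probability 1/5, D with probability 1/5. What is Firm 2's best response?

V

Firm 2's best reply maximizes expected payoff against the mix.
V: (1/5)·2 + (2/5)·7 + (1/5)·1 + (1/5)·9 = 26/5
W: (1/5)·4 + (2/5)·5 + (1/5)·7 + (1/5)·4 = 5
X: (1/5)·6 + (2/5)·0 + (1/5)·0 + (1/5)·5 = 11/5
Highest expected payoff is 26/5, from V.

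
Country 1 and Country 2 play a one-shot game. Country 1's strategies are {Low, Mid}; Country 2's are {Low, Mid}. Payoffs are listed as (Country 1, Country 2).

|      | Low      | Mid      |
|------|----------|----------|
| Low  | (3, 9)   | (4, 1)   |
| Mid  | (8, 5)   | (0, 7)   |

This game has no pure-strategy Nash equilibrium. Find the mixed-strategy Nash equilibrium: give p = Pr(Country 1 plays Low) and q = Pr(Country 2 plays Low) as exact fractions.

p = 1/5, q = 4/9

Each player's mixing probability is pinned down by making the *other* player indifferent.
Country 2 indifferent between Low and Mid: p·9 + (1−p)·5 = p·1 + (1−p)·7 ⟹ 5 + 4p = 7 + (-6)p ⟹ p = 1/5.
Country 1 indifferent between Low and Mid: q·3 + (1−q)·4 = q·8 + (1−q)·0 ⟹ 4 + (-1)q = 0 + 8q ⟹ q = 4/9.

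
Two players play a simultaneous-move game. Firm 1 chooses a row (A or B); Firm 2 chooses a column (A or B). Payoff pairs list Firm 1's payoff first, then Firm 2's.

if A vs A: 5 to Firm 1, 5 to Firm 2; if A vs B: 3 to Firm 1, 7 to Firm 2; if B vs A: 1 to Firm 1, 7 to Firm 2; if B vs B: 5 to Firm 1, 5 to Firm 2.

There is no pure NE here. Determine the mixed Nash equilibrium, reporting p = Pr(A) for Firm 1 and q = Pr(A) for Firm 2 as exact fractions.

p = 1/2, q = 1/3

In a mixed NE each player is indifferent between their pure strategies, so the opponent's mix sets the indifference.
Firm 2 indifferent between A and B: p·5 + (1−p)·7 = p·7 + (1−p)·5 ⟹ 7 + (-2)p = 5 + 2p ⟹ p = 1/2.
Firm 1 indifferent between A and B: q·5 + (1−q)·3 = q·1 + (1−q)·5 ⟹ 3 + 2q = 5 + (-4)q ⟹ q = 1/3.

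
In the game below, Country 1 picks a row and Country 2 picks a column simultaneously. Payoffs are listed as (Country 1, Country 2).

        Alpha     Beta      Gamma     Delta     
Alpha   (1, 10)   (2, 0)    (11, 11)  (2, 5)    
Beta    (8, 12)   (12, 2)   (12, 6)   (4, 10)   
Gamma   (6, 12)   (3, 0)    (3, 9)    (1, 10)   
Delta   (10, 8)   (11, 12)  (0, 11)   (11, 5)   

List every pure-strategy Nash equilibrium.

No pure-strategy Nash equilibrium

A profile is a Nash equilibrium when each player is best-responding to the other.
Country 1's best responses — vs Alpha: Delta (payoff 10); vs Beta: Beta (payoff 12); vs Gamma: Beta (payoff 12); vs Delta: Delta (payoff 11).
Country 2's best responses — vs Alpha: Gamma (payoff 11); vs Beta: Alpha (payoff 12); vs Gamma: Alpha (payoff 12); vs Delta: Beta (payoff 12).
No cell has both players best-responding. For instance, Country 1's best reply to Gamma is Beta, but against Beta Country 2 prefers Alpha over Gamma.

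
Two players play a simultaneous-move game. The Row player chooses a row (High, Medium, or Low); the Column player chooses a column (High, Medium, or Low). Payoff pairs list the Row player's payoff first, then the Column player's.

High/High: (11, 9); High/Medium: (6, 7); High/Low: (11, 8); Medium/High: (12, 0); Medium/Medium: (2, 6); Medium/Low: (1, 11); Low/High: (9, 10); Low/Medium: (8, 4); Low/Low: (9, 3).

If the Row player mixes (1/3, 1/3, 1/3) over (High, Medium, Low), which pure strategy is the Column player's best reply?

The Column player's best reply maximizes expected payoff against the mix.
High: (1/3)·9 + (1/3)·0 + (1/3)·10 = 19/3
Medium: (1/3)·7 + (1/3)·6 + (1/3)·4 = 17/3
Low: (1/3)·8 + (1/3)·11 + (1/3)·3 = 22/3
Highest expected payoff is 22/3, from Low.

Low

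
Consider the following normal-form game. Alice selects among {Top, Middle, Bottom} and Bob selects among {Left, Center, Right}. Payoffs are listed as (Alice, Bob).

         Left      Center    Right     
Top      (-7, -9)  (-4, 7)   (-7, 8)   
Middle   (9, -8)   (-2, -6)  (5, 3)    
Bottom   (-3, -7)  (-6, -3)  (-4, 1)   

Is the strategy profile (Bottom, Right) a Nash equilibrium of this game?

Holding Bob at Right: Alice gets -4 from Bottom but could get 5 by switching to Middle. Alice has a profitable deviation.

No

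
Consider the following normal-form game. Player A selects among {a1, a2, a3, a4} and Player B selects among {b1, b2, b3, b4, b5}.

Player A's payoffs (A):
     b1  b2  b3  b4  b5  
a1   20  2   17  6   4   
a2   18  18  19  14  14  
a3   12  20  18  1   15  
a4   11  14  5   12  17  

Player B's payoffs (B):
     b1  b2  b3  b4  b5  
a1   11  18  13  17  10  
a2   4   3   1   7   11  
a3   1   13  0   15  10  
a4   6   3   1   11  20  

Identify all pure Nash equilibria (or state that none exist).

(a4, b5)

Find each player's best response to every opponent strategy; NE are the intersections.
Player A's best responses — vs b1: a1 (payoff 20); vs b2: a3 (payoff 20); vs b3: a2 (payoff 19); vs b4: a2 (payoff 14); vs b5: a4 (payoff 17).
Player B's best responses — vs a1: b2 (payoff 18); vs a2: b5 (payoff 11); vs a3: b4 (payoff 15); vs a4: b5 (payoff 20).
The only mutual best response is (a4, b5); neither player gains by switching there.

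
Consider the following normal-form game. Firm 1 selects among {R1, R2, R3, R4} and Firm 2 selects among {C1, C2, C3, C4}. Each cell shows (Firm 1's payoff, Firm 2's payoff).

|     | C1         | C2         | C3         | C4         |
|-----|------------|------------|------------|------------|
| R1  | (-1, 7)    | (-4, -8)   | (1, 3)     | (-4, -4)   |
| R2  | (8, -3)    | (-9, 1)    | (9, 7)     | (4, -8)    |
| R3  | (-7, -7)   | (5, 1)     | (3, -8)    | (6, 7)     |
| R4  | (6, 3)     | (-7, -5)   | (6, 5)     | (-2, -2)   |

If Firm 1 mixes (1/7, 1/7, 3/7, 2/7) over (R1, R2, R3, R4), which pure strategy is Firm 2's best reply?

Compute Firm 2's expected payoff from each pure strategy against the given mix.
C1: (1/7)·7 + (1/7)·(-3) + (3/7)·(-7) + (2/7)·3 = -11/7
C2: (1/7)·(-8) + (1/7)·1 + (3/7)·1 + (2/7)·(-5) = -2
C3: (1/7)·3 + (1/7)·7 + (3/7)·(-8) + (2/7)·5 = -4/7
C4: (1/7)·(-4) + (1/7)·(-8) + (3/7)·7 + (2/7)·(-2) = 5/7
Highest expected payoff is 5/7, from C4.

C4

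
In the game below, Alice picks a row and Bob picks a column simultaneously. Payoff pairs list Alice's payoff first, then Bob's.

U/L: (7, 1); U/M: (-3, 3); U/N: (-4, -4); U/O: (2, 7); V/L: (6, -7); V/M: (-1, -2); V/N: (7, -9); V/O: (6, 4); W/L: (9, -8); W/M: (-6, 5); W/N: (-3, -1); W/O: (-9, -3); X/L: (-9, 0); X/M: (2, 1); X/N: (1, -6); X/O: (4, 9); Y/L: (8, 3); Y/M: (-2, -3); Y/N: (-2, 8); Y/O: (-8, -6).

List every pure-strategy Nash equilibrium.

(V, O)

Check mutual best responses: a cell is a NE iff neither player can gain by unilaterally deviating.
Alice's best responses — vs L: W (payoff 9); vs M: X (payoff 2); vs N: V (payoff 7); vs O: V (payoff 6).
Bob's best responses — vs U: O (payoff 7); vs V: O (payoff 4); vs W: M (payoff 5); vs X: O (payoff 9); vs Y: N (payoff 8).
The only mutual best response is (V, O); neither player gains by switching there.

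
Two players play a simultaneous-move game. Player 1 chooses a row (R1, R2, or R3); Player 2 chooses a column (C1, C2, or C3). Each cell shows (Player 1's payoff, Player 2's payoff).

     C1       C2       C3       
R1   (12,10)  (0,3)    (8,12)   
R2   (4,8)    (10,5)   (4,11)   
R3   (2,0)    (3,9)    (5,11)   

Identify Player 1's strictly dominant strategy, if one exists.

A strategy is strictly dominant if it gives Player 1 a strictly higher payoff than every other strategy, against every choice by the opponent.
R1 is not dominant: against C2, R2 gives 10 > 0.
R2 is not dominant: against C1, R1 gives 12 > 4.
R3 is not dominant: against C1, R1 gives 12 > 2.
No single strategy is best against every opponent action.

None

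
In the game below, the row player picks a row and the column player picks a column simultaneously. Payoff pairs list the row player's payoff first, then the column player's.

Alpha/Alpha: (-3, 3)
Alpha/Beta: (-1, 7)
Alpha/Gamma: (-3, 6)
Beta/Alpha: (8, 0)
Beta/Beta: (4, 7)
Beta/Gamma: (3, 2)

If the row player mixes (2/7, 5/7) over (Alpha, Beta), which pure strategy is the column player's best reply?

Beta

Compute the column player's expected payoff from each pure strategy against the given mix.
Alpha: (2/7)·3 + (5/7)·0 = 6/7
Beta: (2/7)·7 + (5/7)·7 = 7
Gamma: (2/7)·6 + (5/7)·2 = 22/7
Highest expected payoff is 7, from Beta.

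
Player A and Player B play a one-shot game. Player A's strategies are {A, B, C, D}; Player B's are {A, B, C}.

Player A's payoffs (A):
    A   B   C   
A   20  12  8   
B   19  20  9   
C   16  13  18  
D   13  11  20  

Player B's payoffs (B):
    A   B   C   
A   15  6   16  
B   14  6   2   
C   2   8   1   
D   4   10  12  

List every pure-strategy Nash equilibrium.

A profile is a Nash equilibrium when each player is best-responding to the other.
Player A's best responses — vs A: A (payoff 20); vs B: B (payoff 20); vs C: D (payoff 20).
Player B's best responses — vs A: C (payoff 16); vs B: A (payoff 14); vs C: B (payoff 8); vs D: C (payoff 12).
The only mutual best response is (D, C); neither player gains by switching there.

(D, C)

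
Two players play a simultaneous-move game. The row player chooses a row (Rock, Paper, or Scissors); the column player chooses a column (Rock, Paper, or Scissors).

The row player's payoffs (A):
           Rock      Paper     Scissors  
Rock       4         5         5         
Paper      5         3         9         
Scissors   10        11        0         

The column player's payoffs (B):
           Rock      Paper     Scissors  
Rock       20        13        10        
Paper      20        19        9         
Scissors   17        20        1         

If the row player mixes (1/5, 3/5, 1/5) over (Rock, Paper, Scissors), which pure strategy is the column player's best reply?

Rock

The column player's best reply maximizes expected payoff against the mix.
Rock: (1/5)·20 + (3/5)·20 + (1/5)·17 = 97/5
Paper: (1/5)·13 + (3/5)·19 + (1/5)·20 = 18
Scissors: (1/5)·10 + (3/5)·9 + (1/5)·1 = 38/5
Highest expected payoff is 97/5, from Rock.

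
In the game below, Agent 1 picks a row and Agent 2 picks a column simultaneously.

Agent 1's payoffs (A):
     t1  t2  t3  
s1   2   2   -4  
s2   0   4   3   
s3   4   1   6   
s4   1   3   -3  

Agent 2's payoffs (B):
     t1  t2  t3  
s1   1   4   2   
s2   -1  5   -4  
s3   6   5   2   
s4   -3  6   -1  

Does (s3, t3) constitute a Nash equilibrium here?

Holding Agent 2 at t3: Agent 1 gets 6 from s3, versus -4 from s1, 3 from s2, -3 from s4. No profitable deviation for Agent 1.
Holding Agent 1 at s3: Agent 2 gets 2 from t3 but could get 6 by switching to t1. Agent 2 has a profitable deviation.

No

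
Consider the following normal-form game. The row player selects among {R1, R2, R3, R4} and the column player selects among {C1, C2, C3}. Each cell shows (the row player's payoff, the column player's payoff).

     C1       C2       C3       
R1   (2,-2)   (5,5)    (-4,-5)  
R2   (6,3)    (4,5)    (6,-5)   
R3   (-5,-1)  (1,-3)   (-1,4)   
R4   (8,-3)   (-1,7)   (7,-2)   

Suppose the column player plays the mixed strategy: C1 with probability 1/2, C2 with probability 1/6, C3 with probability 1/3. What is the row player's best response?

Compute the row player's expected payoff from each pure strategy against the given mix.
R1: (1/2)·2 + (1/6)·5 + (1/3)·(-4) = 1/2
R2: (1/2)·6 + (1/6)·4 + (1/3)·6 = 17/3
R3: (1/2)·(-5) + (1/6)·1 + (1/3)·(-1) = -8/3
R4: (1/2)·8 + (1/6)·(-1) + (1/3)·7 = 37/6
Highest expected payoff is 37/6, from R4.

R4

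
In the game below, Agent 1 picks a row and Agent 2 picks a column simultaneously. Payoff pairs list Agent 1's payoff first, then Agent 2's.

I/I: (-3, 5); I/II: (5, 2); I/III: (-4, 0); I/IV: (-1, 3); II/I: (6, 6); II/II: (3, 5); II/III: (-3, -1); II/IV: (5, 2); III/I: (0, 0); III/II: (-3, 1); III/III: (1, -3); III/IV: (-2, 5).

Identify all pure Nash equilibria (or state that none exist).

A profile is a Nash equilibrium when each player is best-responding to the other.
Agent 1's best responses — vs I: II (payoff 6); vs II: I (payoff 5); vs III: III (payoff 1); vs IV: II (payoff 5).
Agent 2's best responses — vs I: I (payoff 5); vs II: I (payoff 6); vs III: IV (payoff 5).
The only mutual best response is (II, I); neither player gains by switching there.

(II, I)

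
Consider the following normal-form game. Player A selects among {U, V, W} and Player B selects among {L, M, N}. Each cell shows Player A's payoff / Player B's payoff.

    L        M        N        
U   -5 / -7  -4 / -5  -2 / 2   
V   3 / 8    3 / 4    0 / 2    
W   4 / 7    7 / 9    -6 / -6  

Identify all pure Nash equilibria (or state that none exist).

Check mutual best responses: a cell is a NE iff neither player can gain by unilaterally deviating.
Player A's best responses — vs L: W (payoff 4); vs M: W (payoff 7); vs N: V (payoff 0).
Player B's best responses — vs U: N (payoff 2); vs V: L (payoff 8); vs W: M (payoff 9).
The only mutual best response is (W, M); neither player gains by switching there.

(W, M)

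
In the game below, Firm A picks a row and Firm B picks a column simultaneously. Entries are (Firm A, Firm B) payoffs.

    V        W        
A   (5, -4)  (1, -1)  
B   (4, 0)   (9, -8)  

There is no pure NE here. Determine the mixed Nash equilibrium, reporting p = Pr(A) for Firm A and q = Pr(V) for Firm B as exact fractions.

In a mixed NE each player is indifferent between their pure strategies, so the opponent's mix sets the indifference.
Firm B indifferent between V and W: p·(-4) + (1−p)·0 = p·(-1) + (1−p)·(-8) ⟹ 0 + (-4)p = (-8) + 7p ⟹ p = 8/11.
Firm A indifferent between A and B: q·5 + (1−q)·1 = q·4 + (1−q)·9 ⟹ 1 + 4q = 9 + (-5)q ⟹ q = 8/9.

p = 8/11, q = 8/9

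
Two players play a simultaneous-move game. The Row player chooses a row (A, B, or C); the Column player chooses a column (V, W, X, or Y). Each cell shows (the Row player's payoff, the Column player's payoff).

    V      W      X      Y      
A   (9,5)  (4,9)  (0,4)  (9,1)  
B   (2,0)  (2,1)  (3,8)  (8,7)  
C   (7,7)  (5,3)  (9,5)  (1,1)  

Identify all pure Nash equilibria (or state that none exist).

Find each player's best response to every opponent strategy; NE are the intersections.
The Row player's best responses — vs V: A (payoff 9); vs W: C (payoff 5); vs X: C (payoff 9); vs Y: A (payoff 9).
The Column player's best responses — vs A: W (payoff 9); vs B: X (payoff 8); vs C: V (payoff 7).
No cell has both players best-responding. For instance, the Row player's best reply to X is C, but against C the Column player prefers V over X.

None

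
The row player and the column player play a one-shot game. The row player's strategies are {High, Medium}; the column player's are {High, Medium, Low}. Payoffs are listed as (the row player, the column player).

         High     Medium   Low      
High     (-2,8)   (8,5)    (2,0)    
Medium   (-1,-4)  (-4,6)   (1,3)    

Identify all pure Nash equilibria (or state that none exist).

No pure-strategy Nash equilibrium

Find each player's best response to every opponent strategy; NE are the intersections.
The row player's best responses — vs High: Medium (payoff -1); vs Medium: High (payoff 8); vs Low: High (payoff 2).
The column player's best responses — vs High: High (payoff 8); vs Medium: Medium (payoff 6).
No cell has both players best-responding. For instance, the row player's best reply to Low is High, but against High the column player prefers High over Low.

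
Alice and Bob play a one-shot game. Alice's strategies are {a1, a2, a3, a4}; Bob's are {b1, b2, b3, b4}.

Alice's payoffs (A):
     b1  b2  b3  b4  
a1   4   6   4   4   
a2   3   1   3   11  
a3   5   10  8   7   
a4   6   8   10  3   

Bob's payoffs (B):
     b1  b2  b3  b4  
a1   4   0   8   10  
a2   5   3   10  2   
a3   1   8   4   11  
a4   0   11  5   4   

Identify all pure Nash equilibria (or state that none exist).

None

A profile is a Nash equilibrium when each player is best-responding to the other.
Alice's best responses — vs b1: a4 (payoff 6); vs b2: a3 (payoff 10); vs b3: a4 (payoff 10); vs b4: a2 (payoff 11).
Bob's best responses — vs a1: b4 (payoff 10); vs a2: b3 (payoff 10); vs a3: b4 (payoff 11); vs a4: b2 (payoff 11).
No cell has both players best-responding. For instance, Alice's best reply to b4 is a2, but against a2 Bob prefers b3 over b4.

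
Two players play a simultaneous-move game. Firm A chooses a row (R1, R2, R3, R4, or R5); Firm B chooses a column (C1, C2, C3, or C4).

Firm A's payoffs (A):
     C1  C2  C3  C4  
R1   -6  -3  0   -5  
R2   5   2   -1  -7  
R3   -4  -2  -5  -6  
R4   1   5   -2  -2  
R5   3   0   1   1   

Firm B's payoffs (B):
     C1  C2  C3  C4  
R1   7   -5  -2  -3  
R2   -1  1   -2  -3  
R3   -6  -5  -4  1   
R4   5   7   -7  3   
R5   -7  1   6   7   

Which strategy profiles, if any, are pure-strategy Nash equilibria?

Find each player's best response to every opponent strategy; NE are the intersections.
Firm A's best responses — vs C1: R2 (payoff 5); vs C2: R4 (payoff 5); vs C3: R5 (payoff 1); vs C4: R5 (payoff 1).
Firm B's best responses — vs R1: C1 (payoff 7); vs R2: C2 (payoff 1); vs R3: C4 (payoff 1); vs R4: C2 (payoff 7); vs R5: C4 (payoff 7).
Mutual best responses occur at (R4, C2) and (R5, C4); at each, neither player gains by switching.

(R4, C2) and (R5, C4)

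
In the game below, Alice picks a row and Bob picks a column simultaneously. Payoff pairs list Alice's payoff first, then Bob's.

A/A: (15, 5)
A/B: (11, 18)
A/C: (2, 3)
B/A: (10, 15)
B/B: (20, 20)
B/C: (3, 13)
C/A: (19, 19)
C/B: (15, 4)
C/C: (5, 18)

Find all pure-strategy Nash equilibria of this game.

Find each player's best response to every opponent strategy; NE are the intersections.
Alice's best responses — vs A: C (payoff 19); vs B: B (payoff 20); vs C: C (payoff 5).
Bob's best responses — vs A: B (payoff 18); vs B: B (payoff 20); vs C: A (payoff 19).
Mutual best responses occur at (B, B) and (C, A); at each, neither player gains by switching.

(B, B) and (C, A)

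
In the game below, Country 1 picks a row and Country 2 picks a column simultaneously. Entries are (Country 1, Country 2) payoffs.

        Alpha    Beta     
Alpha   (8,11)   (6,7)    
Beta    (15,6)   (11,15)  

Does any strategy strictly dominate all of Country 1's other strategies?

Beta

A strategy is strictly dominant if it gives Country 1 a strictly higher payoff than every other strategy, against every choice by the opponent.
Beta strictly dominates: vs Alpha: 15 > 8; vs Beta: 11 > 6.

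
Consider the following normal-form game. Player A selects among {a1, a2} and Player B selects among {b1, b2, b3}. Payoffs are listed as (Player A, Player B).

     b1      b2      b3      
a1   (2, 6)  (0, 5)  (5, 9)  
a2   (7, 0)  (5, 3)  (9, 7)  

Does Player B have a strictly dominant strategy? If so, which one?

Check whether one of Player B's strategies beats all alternatives regardless of what the opponent does.
b3 strictly dominates: vs a1: 9 > each of {6, 5}; vs a2: 7 > each of {0, 3}.

b3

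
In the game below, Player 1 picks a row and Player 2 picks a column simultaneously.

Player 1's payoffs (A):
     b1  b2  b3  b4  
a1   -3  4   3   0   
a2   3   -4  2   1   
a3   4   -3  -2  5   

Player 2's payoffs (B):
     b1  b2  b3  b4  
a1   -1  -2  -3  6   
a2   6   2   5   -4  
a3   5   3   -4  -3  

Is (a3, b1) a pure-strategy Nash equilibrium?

Holding Player 2 at b1: Player 1 gets 4 from a3, versus -3 from a1, 3 from a2. No profitable deviation for Player 1.
Holding Player 1 at a3: Player 2 gets 5 from b1, versus 3 from b2, -4 from b3, -3 from b4. No profitable deviation for Player 2 either.

Yes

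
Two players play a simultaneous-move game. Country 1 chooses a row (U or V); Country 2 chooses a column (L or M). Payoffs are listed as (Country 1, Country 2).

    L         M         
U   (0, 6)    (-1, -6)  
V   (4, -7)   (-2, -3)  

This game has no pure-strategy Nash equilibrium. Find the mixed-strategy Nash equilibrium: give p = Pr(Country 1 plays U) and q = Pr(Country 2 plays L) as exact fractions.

p = 1/4, q = 1/5

In a mixed NE each player is indifferent between their pure strategies, so the opponent's mix sets the indifference.
Country 2 indifferent between L and M: p·6 + (1−p)·(-7) = p·(-6) + (1−p)·(-3) ⟹ (-7) + 13p = (-3) + (-3)p ⟹ p = 1/4.
Country 1 indifferent between U and V: q·0 + (1−q)·(-1) = q·4 + (1−q)·(-2) ⟹ (-1) + 1q = (-2) + 6q ⟹ q = 1/5.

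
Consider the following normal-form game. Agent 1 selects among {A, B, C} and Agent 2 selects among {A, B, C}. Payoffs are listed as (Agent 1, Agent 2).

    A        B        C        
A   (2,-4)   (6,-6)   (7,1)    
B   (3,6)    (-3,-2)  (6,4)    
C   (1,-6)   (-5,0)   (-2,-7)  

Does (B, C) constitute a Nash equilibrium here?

Holding Agent 2 at C: Agent 1 gets 6 from B but could get 7 by switching to A. Agent 1 has a profitable deviation.

No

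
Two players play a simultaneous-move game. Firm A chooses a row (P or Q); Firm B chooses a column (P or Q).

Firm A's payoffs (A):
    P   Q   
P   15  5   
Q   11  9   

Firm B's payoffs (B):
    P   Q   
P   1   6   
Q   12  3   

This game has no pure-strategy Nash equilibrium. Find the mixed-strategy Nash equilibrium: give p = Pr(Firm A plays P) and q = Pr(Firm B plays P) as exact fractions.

p = 9/14, q = 1/2

Each player's mixing probability is pinned down by making the *other* player indifferent.
Firm B indifferent between P and Q: p·1 + (1−p)·12 = p·6 + (1−p)·3 ⟹ 12 + (-11)p = 3 + 3p ⟹ p = 9/14.
Firm A indifferent between P and Q: q·15 + (1−q)·5 = q·11 + (1−q)·9 ⟹ 5 + 10q = 9 + 2q ⟹ q = 1/2.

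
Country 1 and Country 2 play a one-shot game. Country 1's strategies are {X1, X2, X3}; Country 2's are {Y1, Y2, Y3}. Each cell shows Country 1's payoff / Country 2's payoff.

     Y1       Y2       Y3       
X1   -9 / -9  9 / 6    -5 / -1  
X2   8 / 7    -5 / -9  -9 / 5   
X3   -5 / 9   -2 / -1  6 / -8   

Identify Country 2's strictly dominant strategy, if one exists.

No strictly dominant strategy

A strategy is strictly dominant if it gives Country 2 a strictly higher payoff than every other strategy, against every choice by the opponent.
Y1 is not dominant: against X1, Y2 gives 6 > -9.
Y2 is not dominant: against X2, Y1 gives 7 > -9.
Y3 is not dominant: against X1, Y2 gives 6 > -1.
No single strategy is best against every opponent action.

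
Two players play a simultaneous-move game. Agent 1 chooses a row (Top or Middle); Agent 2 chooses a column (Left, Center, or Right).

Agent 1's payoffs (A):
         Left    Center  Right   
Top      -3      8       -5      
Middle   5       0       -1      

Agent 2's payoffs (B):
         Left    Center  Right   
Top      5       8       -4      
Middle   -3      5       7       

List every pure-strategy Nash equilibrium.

Check mutual best responses: a cell is a NE iff neither player can gain by unilaterally deviating.
Agent 1's best responses — vs Left: Middle (payoff 5); vs Center: Top (payoff 8); vs Right: Middle (payoff -1).
Agent 2's best responses — vs Top: Center (payoff 8); vs Middle: Right (payoff 7).
Mutual best responses occur at (Top, Center) and (Middle, Right); at each, neither player gains by switching.

(Top, Center) and (Middle, Right)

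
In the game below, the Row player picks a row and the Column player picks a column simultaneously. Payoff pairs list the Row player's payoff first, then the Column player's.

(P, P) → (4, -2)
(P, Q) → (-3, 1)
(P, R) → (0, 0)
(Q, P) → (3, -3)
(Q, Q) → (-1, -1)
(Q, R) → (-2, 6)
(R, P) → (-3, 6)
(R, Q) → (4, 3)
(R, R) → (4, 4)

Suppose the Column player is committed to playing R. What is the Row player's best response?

With the Column player fixed at R, the Row player's payoffs are: P → 0, Q → -2, R → 4.
The maximum is 4, achieved by R.

R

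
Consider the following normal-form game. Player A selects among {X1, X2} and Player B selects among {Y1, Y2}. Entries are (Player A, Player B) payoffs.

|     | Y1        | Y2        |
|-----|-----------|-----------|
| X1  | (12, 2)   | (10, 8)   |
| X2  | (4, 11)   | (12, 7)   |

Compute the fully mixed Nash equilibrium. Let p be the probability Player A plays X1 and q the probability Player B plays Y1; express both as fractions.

In a mixed NE each player is indifferent between their pure strategies, so the opponent's mix sets the indifference.
Player B indifferent between Y1 and Y2: p·2 + (1−p)·11 = p·8 + (1−p)·7 ⟹ 11 + (-9)p = 7 + 1p ⟹ p = 2/5.
Player A indifferent between X1 and X2: q·12 + (1−q)·10 = q·4 + (1−q)·12 ⟹ 10 + 2q = 12 + (-8)q ⟹ q = 1/5.

p = 2/5, q = 1/5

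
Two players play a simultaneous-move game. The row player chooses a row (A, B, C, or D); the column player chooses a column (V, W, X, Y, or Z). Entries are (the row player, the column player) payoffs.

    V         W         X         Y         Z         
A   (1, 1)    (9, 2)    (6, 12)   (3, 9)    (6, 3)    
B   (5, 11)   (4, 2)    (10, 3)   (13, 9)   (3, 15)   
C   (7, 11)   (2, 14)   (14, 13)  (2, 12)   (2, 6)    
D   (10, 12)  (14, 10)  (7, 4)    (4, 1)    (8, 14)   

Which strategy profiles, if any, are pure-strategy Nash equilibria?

Find each player's best response to every opponent strategy; NE are the intersections.
The row player's best responses — vs V: D (payoff 10); vs W: D (payoff 14); vs X: C (payoff 14); vs Y: B (payoff 13); vs Z: D (payoff 8).
The column player's best responses — vs A: X (payoff 12); vs B: Z (payoff 15); vs C: W (payoff 14); vs D: Z (payoff 14).
The only mutual best response is (D, Z); neither player gains by switching there.

(D, Z)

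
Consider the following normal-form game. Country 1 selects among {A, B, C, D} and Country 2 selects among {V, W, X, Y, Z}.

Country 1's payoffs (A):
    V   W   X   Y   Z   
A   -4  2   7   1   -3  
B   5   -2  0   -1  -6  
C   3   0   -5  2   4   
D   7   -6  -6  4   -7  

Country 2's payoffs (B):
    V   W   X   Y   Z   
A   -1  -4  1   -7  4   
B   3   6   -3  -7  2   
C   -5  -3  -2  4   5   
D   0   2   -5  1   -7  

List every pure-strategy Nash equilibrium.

Find each player's best response to every opponent strategy; NE are the intersections.
Country 1's best responses — vs V: D (payoff 7); vs W: A (payoff 2); vs X: A (payoff 7); vs Y: D (payoff 4); vs Z: C (payoff 4).
Country 2's best responses — vs A: Z (payoff 4); vs B: W (payoff 6); vs C: Z (payoff 5); vs D: W (payoff 2).
The only mutual best response is (C, Z); neither player gains by switching there.

(C, Z)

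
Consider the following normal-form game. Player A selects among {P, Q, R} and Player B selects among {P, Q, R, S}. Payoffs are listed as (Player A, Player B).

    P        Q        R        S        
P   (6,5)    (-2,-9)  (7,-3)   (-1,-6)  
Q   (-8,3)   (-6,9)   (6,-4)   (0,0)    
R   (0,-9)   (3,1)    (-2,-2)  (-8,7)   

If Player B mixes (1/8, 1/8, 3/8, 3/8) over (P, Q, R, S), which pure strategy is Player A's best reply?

P

Compute Player A's expected payoff from each pure strategy against the given mix.
P: (1/8)·6 + (1/8)·(-2) + (3/8)·7 + (3/8)·(-1) = 11/4
Q: (1/8)·(-8) + (1/8)·(-6) + (3/8)·6 + (3/8)·0 = 1/2
R: (1/8)·0 + (1/8)·3 + (3/8)·(-2) + (3/8)·(-8) = -27/8
Highest expected payoff is 11/4, from P.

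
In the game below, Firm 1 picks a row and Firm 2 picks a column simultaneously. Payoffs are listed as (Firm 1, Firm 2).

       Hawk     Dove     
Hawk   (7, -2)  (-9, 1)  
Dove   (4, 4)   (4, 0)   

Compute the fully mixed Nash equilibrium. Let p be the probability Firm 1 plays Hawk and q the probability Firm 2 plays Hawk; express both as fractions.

Each player's mixing probability is pinned down by making the *other* player indifferent.
Firm 2 indifferent between Hawk and Dove: p·(-2) + (1−p)·4 = p·1 + (1−p)·0 ⟹ 4 + (-6)p = 0 + 1p ⟹ p = 4/7.
Firm 1 indifferent between Hawk and Dove: q·7 + (1−q)·(-9) = q·4 + (1−q)·4 ⟹ (-9) + 16q = 4 + 0q ⟹ q = 13/16.

p = 4/7, q = 13/16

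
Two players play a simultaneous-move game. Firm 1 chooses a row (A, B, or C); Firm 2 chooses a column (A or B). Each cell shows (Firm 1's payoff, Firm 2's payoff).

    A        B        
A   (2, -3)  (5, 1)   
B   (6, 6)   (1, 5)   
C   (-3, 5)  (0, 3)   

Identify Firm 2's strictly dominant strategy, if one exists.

No strictly dominant strategy

Check whether one of Firm 2's strategies beats all alternatives regardless of what the opponent does.
A is not dominant: against A, B gives 1 > -3.
B is not dominant: against B, A gives 6 > 5.
No single strategy is best against every opponent action.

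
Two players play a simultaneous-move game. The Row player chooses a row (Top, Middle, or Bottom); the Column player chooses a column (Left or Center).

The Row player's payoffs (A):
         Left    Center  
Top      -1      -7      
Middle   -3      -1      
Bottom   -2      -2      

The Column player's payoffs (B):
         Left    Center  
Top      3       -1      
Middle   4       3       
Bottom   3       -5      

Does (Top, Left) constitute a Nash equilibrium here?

Holding the Column player at Left: the Row player gets -1 from Top, versus -3 from Middle, -2 from Bottom. No profitable deviation for the Row player.
Holding the Row player at Top: the Column player gets 3 from Left, versus -1 from Center. No profitable deviation for the Column player either.

Yes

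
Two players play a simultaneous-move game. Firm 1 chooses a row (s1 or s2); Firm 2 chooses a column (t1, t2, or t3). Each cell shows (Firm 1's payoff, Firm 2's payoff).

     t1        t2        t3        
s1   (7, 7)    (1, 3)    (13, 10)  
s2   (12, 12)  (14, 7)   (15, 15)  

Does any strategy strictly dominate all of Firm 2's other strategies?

t3

A strategy is strictly dominant if it gives Firm 2 a strictly higher payoff than every other strategy, against every choice by the opponent.
t3 strictly dominates: vs s1: 10 > each of {7, 3}; vs s2: 15 > each of {12, 7}.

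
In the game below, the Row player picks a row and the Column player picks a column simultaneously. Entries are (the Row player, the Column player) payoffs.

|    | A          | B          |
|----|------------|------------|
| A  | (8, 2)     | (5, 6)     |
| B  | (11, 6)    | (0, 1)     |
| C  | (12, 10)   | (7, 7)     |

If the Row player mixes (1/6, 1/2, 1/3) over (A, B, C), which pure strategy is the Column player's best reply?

The Column player's best reply maximizes expected payoff against the mix.
A: (1/6)·2 + (1/2)·6 + (1/3)·10 = 20/3
B: (1/6)·6 + (1/2)·1 + (1/3)·7 = 23/6
Highest expected payoff is 20/3, from A.

A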